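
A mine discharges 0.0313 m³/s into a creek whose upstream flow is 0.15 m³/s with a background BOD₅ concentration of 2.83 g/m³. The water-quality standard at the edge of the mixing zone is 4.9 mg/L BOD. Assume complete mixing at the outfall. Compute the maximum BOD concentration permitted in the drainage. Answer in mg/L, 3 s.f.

Mass balance: 4.9·0.1813 = 0.0313·Cₑ + 0.15·2.83.
Cₑ = (0.8884 − 0.4245) / 0.0313 = 14.82 mg/L.

14.8 mg/L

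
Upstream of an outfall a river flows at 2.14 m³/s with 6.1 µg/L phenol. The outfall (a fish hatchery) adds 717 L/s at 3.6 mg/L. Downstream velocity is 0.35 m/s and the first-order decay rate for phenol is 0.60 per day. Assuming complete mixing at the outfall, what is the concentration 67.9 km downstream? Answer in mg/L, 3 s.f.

717 L/s = 0.717 m³/s.
6.1 µg/L = 0.0061 mg/L.
After complete mixing, C₀ = (0.717·3.6 + 2.14·0.0061) / 2.857 = 0.908 mg/L.
Travel time t = 6.79e+04 m / 0.35 m/s = 1.94e+05 s = 2.245 d.
C = 0.908·exp(−0.60·2.245) = 0.908·0.26 = 0.2361 mg/L.

0.236 mg/L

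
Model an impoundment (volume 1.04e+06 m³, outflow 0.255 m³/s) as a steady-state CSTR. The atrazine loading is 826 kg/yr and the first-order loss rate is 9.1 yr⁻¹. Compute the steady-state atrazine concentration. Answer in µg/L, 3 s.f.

47.2 µg/L

Outflow Q = 0.255 m³/s × 3.156e+07 s/yr = 8.047e+06 m³/yr.
Steady-state CSTR mass balance: W = Q·C + k·V·C, so C = W/(Q + kV).
Q + kV = 8.047e+06 + 9.1·1.04e+06 = 1.751e+07 m³/yr.
C = 826/1.751e+07 = 4.717e-05 kg/m³ = 0.04717 mg/L = 47.17 µg/L.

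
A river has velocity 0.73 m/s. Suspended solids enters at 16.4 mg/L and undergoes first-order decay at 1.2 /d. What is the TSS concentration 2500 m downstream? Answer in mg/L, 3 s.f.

Travel time t = 2500 m / 0.73 m/s = 2500/0.73 = 3425 s = 0.03964 d.
First-order decay: C = 16.4·exp(−1.2·0.03964) = 16.4·0.9535 = 15.64 mg/L.

15.6 mg/L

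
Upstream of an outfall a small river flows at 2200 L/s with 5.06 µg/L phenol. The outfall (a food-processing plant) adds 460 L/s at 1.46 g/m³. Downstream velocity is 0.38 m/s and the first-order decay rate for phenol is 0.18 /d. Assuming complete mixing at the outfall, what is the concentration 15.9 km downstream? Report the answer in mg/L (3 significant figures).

0.235 mg/L

460 L/s = 0.46 m³/s.
2200 L/s = 2.2 m³/s.
5.06 µg/L = 0.00506 mg/L.
After complete mixing, C₀ = (0.46·1.46 + 2.2·0.00506) / 2.66 = 0.2567 mg/L.
Travel time t = 1.59e+04 m / 0.38 m/s = 4.184e+04 s = 0.4843 d.
C = 0.2567·exp(−0.18·0.4843) = 0.2567·0.9165 = 0.2352 mg/L.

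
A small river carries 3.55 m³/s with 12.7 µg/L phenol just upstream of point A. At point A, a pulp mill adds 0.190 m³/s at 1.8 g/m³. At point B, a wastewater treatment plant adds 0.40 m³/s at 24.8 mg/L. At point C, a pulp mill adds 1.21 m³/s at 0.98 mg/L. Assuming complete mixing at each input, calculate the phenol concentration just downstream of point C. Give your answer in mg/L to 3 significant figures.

12.7 µg/L = 0.0127 mg/L.
After input A: C = (3.55·0.0127 + 0.19·1.8) / 3.74 = 0.1035 mg/L.
After input B: C = (3.74·0.1035 + 0.4·24.8) / 4.14 = 2.49 mg/L.
After input C: C = (4.14·2.49 + 1.21·0.98) / 5.35 = 2.148 mg/L.

2.15 mg/L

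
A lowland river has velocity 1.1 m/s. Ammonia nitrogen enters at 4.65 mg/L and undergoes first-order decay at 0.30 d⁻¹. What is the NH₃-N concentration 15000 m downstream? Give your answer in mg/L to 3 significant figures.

4.43 mg/L

Travel time t = 15000 m / 1.1 m/s = 1.5e+04/1.1 = 1.364e+04 s = 0.1578 d.
First-order decay: C = 4.65·exp(−0.30·0.1578) = 4.65·0.9538 = 4.435 mg/L.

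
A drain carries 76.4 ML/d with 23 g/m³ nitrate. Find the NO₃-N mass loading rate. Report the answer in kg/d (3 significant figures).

1760 kg/d

76.4 ML/d = 0.8843 m³/s.
Mass flux = Q·C = 0.8843 m³/s × 23 g/m³ = 20.34 g/s.
= 20.34 g/s × 86.4 = 1757 kg/d.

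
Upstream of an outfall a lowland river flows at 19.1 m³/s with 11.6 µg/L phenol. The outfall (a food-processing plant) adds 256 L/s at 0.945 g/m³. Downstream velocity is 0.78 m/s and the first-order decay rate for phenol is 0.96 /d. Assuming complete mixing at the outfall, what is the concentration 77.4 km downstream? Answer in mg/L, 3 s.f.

0.00795 mg/L

256 L/s = 0.256 m³/s.
11.6 µg/L = 0.0116 mg/L.
After complete mixing, C₀ = (0.256·0.945 + 19.1·0.0116) / 19.36 = 0.02395 mg/L.
Travel time t = 7.74e+04 m / 0.78 m/s = 9.923e+04 s = 1.149 d.
C = 0.02395·exp(−0.96·1.149) = 0.02395·0.332 = 0.00795 mg/L.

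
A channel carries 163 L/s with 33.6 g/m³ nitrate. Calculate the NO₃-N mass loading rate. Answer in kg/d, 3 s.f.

473 kg/d

163 L/s = 0.163 m³/s.
Mass flux = Q·C = 0.163 m³/s × 33.6 g/m³ = 5.477 g/s.
= 5.477 g/s × 86.4 = 473.2 kg/d.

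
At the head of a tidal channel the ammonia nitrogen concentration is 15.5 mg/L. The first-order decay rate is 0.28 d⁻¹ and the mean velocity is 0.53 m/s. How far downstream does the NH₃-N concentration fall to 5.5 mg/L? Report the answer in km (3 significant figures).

169 km

From C = C₀·e^(−kt), t = ln(C₀/C)/k = ln(15.5/5.5)/0.28 = 1.036/0.28 = 3.7 d.
Distance = v·t = 0.53 m/s × 3.197e+05 s = 1.694e+05 m = 169.4 km.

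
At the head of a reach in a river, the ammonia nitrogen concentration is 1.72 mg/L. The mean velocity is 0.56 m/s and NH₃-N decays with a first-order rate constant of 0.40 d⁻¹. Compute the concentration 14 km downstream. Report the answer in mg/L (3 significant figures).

Travel time t = 14 km / 0.56 m/s = 1.4e+04/0.56 = 2.5e+04 s = 0.2894 d.
First-order decay: C = 1.72·exp(−0.40·0.2894) = 1.72·0.8907 = 1.532 mg/L.

1.53 mg/L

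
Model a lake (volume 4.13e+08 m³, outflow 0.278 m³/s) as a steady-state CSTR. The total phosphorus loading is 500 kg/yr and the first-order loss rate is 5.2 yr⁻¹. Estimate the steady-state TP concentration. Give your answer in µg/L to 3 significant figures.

Outflow Q = 0.278 m³/s × 3.156e+07 s/yr = 8.773e+06 m³/yr.
Steady-state CSTR mass balance: W = Q·C + k·V·C, so C = W/(Q + kV).
Q + kV = 8.773e+06 + 5.2·4.13e+08 = 2.156e+09 m³/yr.
C = 500/2.156e+09 = 2.319e-07 kg/m³ = 0.0002319 mg/L = 0.2319 µg/L.

0.232 µg/L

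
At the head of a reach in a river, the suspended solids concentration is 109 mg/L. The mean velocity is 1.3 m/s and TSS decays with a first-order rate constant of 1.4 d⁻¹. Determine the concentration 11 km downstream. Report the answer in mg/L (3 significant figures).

95.0 mg/L

Travel time t = 11 km / 1.3 m/s = 1.1e+04/1.3 = 8462 s = 0.09793 d.
First-order decay: C = 109·exp(−1.4·0.09793) = 109·0.8719 = 95.03 mg/L.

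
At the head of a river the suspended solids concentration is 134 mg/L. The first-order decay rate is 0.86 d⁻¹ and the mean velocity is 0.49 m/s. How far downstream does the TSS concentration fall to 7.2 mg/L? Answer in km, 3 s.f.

From C = C₀·e^(−kt), t = ln(C₀/C)/k = ln(134/7.2)/0.86 = 2.924/0.86 = 3.4 d.
Distance = v·t = 0.49 m/s × 2.937e+05 s = 1.439e+05 m = 143.9 km.

144 km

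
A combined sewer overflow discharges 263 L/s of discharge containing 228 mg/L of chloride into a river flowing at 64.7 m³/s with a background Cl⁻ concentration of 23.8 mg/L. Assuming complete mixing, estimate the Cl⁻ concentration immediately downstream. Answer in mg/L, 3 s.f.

24.6 mg/L

263 L/s = 0.263 m³/s.
By mass balance at complete mixing, C = (0.263·228 + 64.7·23.8) / (0.263 + 64.7) = 1600/64.96 = 24.63 mg/L.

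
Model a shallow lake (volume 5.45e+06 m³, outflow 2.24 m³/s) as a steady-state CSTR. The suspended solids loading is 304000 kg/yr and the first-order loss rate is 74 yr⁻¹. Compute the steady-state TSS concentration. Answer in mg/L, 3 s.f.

0.641 mg/L

Outflow Q = 2.24 m³/s × 3.156e+07 s/yr = 7.069e+07 m³/yr.
Steady-state CSTR mass balance: W = Q·C + k·V·C, so C = W/(Q + kV).
Q + kV = 7.069e+07 + 74·5.45e+06 = 4.74e+08 m³/yr.
C = 304000/4.74e+08 = 0.0006414 kg/m³ = 0.6414 mg/L.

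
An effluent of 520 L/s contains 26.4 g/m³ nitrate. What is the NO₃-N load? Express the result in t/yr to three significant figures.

433 t/yr

520 L/s = 0.52 m³/s.
Mass flux = Q·C = 0.52 m³/s × 26.4 g/m³ = 13.73 g/s.
= 13.73 g/s × 31.56 = 433.2 t/yr.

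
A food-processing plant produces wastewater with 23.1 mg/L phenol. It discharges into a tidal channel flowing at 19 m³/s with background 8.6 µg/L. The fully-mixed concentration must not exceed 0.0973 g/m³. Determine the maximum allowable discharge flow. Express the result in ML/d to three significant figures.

6.33 ML/d

8.6 µg/L = 0.0086 mg/L.
Mass balance at complete mixing: C_std·(Q_w + Q_r) = Q_w·C_e + Q_r·C_b.
Rearranging, Q_w = Q_r·(C_std − C_b)/(C_e − C_std) = 19·(0.0973 − 0.0086) / (23.1 − 0.0973) = 0.07327 m³/s.
= 6.33 ML/d.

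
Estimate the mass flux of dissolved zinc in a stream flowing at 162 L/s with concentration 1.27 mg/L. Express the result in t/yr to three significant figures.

6.49 t/yr

162 L/s = 0.162 m³/s.
Mass flux = Q·C = 0.162 m³/s × 1.27 g/m³ = 0.2057 g/s.
= 0.2057 g/s × 31.56 = 6.493 t/yr.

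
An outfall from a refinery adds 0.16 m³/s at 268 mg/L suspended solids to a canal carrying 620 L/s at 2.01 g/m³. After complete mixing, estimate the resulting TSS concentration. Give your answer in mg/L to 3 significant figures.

620 L/s = 0.62 m³/s.
Flow-weighted mixing gives C = (0.16·268 + 0.62·2.01) / (0.16 + 0.62) = 44.13/0.78 = 56.57 mg/L.

56.6 mg/L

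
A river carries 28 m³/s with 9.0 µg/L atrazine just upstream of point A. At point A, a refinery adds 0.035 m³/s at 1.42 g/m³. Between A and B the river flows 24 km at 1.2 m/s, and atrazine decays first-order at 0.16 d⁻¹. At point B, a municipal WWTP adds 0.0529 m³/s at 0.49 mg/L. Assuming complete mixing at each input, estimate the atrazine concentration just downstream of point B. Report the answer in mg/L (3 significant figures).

0.0113 mg/L

9.0 µg/L = 0.009 mg/L.
After input A: C = (28·0.009 + 0.035·1.42) / 28.04 = 0.01076 mg/L.
Over the 24 km reach to input B (t = 2e+04 s = 0.2315 d), decay gives C = 0.01076·exp(−0.16·0.2315) = 0.01037 mg/L.
After input B: C = (28.04·0.01037 + 0.0529·0.49) / 28.09 = 0.01127 mg/L.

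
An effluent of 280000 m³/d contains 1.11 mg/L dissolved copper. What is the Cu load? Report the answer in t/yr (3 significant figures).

114 t/yr

280000 m³/d = 3.241 m³/s.
Mass flux = Q·C = 3.241 m³/s × 1.11 g/m³ = 3.597 g/s.
= 3.597 g/s × 31.56 = 113.5 t/yr.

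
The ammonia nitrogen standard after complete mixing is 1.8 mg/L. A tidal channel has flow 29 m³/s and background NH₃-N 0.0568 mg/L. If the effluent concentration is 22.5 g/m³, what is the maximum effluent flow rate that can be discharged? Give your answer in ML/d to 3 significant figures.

211 ML/d

Mass balance at complete mixing: C_std·(Q_w + Q_r) = Q_w·C_e + Q_r·C_b.
Rearranging, Q_w = Q_r·(C_std − C_b)/(C_e − C_std) = 29·(1.8 − 0.0568) / (22.5 − 1.8) = 2.442 m³/s.
= 211 ML/d.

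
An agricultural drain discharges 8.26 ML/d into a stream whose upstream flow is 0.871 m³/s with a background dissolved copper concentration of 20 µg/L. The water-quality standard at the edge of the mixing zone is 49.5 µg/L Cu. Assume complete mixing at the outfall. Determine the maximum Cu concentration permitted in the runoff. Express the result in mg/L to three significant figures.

0.318 mg/L

8.26 ML/d = 0.0956 m³/s.
20 µg/L = 0.02 mg/L.
49.5 µg/L = 0.0495 mg/L.
Mass balance: 0.0495·0.9666 = 0.0956·Cₑ + 0.871·0.02.
Cₑ = (0.04785 − 0.01742) / 0.0956 = 0.3183 mg/L.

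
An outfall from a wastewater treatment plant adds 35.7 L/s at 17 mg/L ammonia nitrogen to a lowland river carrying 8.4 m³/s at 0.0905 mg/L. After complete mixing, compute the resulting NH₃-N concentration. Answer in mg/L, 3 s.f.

35.7 L/s = 0.0357 m³/s.
Conservation of mass across the mixing zone: C = (0.0357·17 + 8.4·0.0905) / (0.0357 + 8.4) = 1.367/8.436 = 0.1621 mg/L.

0.162 mg/L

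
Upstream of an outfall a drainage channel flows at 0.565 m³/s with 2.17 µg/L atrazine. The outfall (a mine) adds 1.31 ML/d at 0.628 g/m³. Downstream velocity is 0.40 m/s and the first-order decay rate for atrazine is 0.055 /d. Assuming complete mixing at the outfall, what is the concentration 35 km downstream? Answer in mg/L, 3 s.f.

1.31 ML/d = 0.01516 m³/s.
2.17 µg/L = 0.00217 mg/L.
After complete mixing, C₀ = (0.01516·0.628 + 0.565·0.00217) / 0.5802 = 0.01853 mg/L.
Travel time t = 3.5e+04 m / 0.40 m/s = 8.75e+04 s = 1.013 d.
C = 0.01853·exp(−0.055·1.013) = 0.01853·0.9458 = 0.01752 mg/L.

0.0175 mg/L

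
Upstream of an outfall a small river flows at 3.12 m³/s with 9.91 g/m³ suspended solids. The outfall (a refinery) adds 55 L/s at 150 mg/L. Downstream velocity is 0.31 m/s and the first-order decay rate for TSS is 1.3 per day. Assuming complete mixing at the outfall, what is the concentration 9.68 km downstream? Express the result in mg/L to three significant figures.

55 L/s = 0.055 m³/s.
After complete mixing, C₀ = (0.055·150 + 3.12·9.91) / 3.175 = 12.34 mg/L.
Travel time t = 9680 m / 0.31 m/s = 3.123e+04 s = 0.3614 d.
C = 12.34·exp(−1.3·0.3614) = 12.34·0.6251 = 7.712 mg/L.

7.71 mg/L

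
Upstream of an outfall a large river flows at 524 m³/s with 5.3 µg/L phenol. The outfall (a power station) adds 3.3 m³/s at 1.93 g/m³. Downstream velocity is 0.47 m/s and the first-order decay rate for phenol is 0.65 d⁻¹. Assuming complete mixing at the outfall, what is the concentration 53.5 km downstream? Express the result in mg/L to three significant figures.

5.3 µg/L = 0.0053 mg/L.
After complete mixing, C₀ = (3.3·1.93 + 524·0.0053) / 527.3 = 0.01735 mg/L.
Travel time t = 5.35e+04 m / 0.47 m/s = 1.138e+05 s = 1.317 d.
C = 0.01735·exp(−0.65·1.317) = 0.01735·0.4247 = 0.007367 mg/L.

0.00737 mg/L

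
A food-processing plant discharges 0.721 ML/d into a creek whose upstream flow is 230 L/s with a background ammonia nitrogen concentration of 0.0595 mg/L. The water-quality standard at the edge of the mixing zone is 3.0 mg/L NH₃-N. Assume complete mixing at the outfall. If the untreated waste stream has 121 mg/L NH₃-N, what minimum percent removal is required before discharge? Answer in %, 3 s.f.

30.5 %

0.721 ML/d = 0.008345 m³/s.
230 L/s = 0.23 m³/s.
Mass balance: 3·0.2383 = 0.008345·Cₑ + 0.23·0.0595.
Cₑ = (0.715 − 0.01368) / 0.008345 = 84.05 mg/L.
Required removal = 1 − 84.05/121 = 30.54 %.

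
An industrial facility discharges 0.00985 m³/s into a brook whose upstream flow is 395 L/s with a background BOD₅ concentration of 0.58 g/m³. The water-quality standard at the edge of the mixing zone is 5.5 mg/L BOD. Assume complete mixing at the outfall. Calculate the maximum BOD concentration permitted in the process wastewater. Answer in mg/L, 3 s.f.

395 L/s = 0.395 m³/s.
Mass balance: 5.5·0.4049 = 0.00985·Cₑ + 0.395·0.58.
Cₑ = (2.227 − 0.2291) / 0.00985 = 202.8 mg/L.

203 mg/L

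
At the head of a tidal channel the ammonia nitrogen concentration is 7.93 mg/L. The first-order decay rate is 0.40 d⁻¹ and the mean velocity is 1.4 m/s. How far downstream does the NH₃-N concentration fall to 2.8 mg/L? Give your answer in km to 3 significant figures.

315 km

From C = C₀·e^(−kt), t = ln(C₀/C)/k = ln(7.93/2.8)/0.40 = 1.041/0.40 = 2.603 d.
Distance = v·t = 1.4 m/s × 2.249e+05 s = 3.148e+05 m = 314.8 km.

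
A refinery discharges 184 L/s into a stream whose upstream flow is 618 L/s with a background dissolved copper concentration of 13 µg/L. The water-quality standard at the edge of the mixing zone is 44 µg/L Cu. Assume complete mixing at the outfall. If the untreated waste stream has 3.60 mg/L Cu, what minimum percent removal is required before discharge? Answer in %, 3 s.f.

95.9 %

184 L/s = 0.184 m³/s.
618 L/s = 0.618 m³/s.
13 µg/L = 0.013 mg/L.
44 µg/L = 0.044 mg/L.
Mass balance: 0.044·0.802 = 0.184·Cₑ + 0.618·0.013.
Cₑ = (0.03529 − 0.008034) / 0.184 = 0.1481 mg/L.
Required removal = 1 − 0.1481/3.60 = 95.89 %.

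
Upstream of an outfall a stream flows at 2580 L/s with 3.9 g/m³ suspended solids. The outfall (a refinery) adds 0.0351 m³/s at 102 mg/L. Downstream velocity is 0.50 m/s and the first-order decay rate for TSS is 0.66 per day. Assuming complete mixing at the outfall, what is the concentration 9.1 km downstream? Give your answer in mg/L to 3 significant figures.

4.54 mg/L

2580 L/s = 2.58 m³/s.
After complete mixing, C₀ = (0.0351·102 + 2.58·3.9) / 2.615 = 5.217 mg/L.
Travel time t = 9100 m / 0.50 m/s = 1.82e+04 s = 0.2106 d.
C = 5.217·exp(−0.66·0.2106) = 5.217·0.8702 = 4.54 mg/L.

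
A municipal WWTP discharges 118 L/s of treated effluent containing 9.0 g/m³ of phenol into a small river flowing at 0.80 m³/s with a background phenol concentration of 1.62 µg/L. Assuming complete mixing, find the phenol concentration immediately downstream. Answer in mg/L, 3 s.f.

1.16 mg/L

118 L/s = 0.118 m³/s.
1.62 µg/L = 0.00162 mg/L.
Conservation of mass across the mixing zone: C = (0.118·9 + 0.8·0.00162) / (0.118 + 0.8) = 1.063/0.918 = 1.158 mg/L.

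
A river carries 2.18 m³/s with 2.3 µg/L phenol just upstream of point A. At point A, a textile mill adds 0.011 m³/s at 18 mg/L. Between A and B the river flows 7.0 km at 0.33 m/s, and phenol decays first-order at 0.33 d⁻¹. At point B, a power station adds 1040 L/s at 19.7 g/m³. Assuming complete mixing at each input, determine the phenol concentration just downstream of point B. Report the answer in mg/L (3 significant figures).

2.3 µg/L = 0.0023 mg/L.
After input A: C = (2.18·0.0023 + 0.011·18) / 2.191 = 0.09266 mg/L.
Over the 7.0 km reach to input B (t = 2.121e+04 s = 0.2455 d), decay gives C = 0.09266·exp(−0.33·0.2455) = 0.08545 mg/L.
1040 L/s = 1.04 m³/s.
After input B: C = (2.191·0.08545 + 1.04·19.7) / 3.231 = 6.399 mg/L.

6.40 mg/L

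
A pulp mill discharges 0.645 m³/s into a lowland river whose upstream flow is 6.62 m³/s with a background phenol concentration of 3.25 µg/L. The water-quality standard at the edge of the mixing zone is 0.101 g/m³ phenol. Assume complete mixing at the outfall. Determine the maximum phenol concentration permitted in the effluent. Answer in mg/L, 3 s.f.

1.10 mg/L

3.25 µg/L = 0.00325 mg/L.
Mass balance: 0.101·7.265 = 0.645·Cₑ + 6.62·0.00325.
Cₑ = (0.7338 − 0.02152) / 0.645 = 1.104 mg/L.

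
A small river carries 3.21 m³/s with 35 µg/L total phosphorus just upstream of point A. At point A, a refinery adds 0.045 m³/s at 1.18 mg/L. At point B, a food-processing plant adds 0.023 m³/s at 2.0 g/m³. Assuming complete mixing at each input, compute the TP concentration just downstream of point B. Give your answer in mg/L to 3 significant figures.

35 µg/L = 0.035 mg/L.
After input A: C = (3.21·0.035 + 0.045·1.18) / 3.255 = 0.05083 mg/L.
After input B: C = (3.255·0.05083 + 0.023·2) / 3.278 = 0.06451 mg/L.

0.0645 mg/L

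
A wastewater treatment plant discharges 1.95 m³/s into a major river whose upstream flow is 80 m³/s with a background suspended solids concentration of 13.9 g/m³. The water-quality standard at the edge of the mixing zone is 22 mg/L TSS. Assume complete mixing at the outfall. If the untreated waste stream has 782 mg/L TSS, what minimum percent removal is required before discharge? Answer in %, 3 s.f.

Mass balance: 22·81.95 = 1.95·Cₑ + 80·13.9.
Cₑ = (1803 − 1112) / 1.95 = 354.3 mg/L.
Required removal = 1 − 354.3/782 = 54.69 %.

54.7 %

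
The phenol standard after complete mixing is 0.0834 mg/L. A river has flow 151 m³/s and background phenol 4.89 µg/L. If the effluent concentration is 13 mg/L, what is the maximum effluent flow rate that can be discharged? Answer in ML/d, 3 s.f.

79.3 ML/d

4.89 µg/L = 0.00489 mg/L.
Mass balance at complete mixing: C_std·(Q_w + Q_r) = Q_w·C_e + Q_r·C_b.
Rearranging, Q_w = Q_r·(C_std − C_b)/(C_e − C_std) = 151·(0.0834 − 0.00489) / (13 − 0.0834) = 0.9178 m³/s.
= 79.3 ML/d.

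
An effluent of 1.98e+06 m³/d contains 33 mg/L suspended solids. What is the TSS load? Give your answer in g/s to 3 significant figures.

756 g/s

1.98e+06 m³/d = 22.92 m³/s.
Mass flux = Q·C = 22.92 m³/s × 33 g/m³ = 756.2 g/s.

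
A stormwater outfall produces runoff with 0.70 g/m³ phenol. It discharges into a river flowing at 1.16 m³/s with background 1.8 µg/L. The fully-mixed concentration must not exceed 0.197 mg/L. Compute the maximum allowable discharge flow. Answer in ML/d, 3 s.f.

1.8 µg/L = 0.0018 mg/L.
Mass balance at complete mixing: C_std·(Q_w + Q_r) = Q_w·C_e + Q_r·C_b.
Rearranging, Q_w = Q_r·(C_std − C_b)/(C_e − C_std) = 1.16·(0.197 − 0.0018) / (0.7 − 0.197) = 0.4502 m³/s.
= 38.89 ML/d.

38.9 ML/d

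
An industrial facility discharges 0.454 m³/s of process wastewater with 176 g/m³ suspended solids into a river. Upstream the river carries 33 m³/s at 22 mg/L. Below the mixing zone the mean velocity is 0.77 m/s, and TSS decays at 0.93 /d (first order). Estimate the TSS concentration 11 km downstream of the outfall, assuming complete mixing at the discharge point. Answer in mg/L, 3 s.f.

20.7 mg/L

After complete mixing, C₀ = (0.454·176 + 33·22) / 33.45 = 24.09 mg/L.
Travel time t = 1.1e+04 m / 0.77 m/s = 1.429e+04 s = 0.1653 d.
C = 24.09·exp(−0.93·0.1653) = 24.09·0.8575 = 20.66 mg/L.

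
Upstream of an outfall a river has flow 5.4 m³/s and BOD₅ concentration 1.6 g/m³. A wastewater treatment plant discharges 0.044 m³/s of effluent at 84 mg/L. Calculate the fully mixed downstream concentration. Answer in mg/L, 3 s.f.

2.27 mg/L

By mass balance at complete mixing, C = (0.044·84 + 5.4·1.6) / (0.044 + 5.4) = 12.34/5.444 = 2.266 mg/L.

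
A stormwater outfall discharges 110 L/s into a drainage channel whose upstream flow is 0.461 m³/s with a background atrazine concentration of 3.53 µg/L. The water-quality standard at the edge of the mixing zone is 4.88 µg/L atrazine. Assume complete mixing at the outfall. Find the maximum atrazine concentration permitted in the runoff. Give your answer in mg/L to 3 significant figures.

110 L/s = 0.11 m³/s.
3.53 µg/L = 0.00353 mg/L.
4.88 µg/L = 0.00488 mg/L.
Mass balance: 0.00488·0.571 = 0.11·Cₑ + 0.461·0.00353.
Cₑ = (0.002786 − 0.001627) / 0.11 = 0.01054 mg/L.

0.0105 mg/L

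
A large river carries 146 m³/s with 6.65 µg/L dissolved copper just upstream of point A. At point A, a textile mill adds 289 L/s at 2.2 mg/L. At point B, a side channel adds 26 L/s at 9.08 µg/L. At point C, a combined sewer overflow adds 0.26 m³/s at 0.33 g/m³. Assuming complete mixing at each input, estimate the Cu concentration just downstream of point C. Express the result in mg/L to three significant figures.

0.0115 mg/L

6.65 µg/L = 0.00665 mg/L.
289 L/s = 0.289 m³/s.
After input A: C = (146·0.00665 + 0.289·2.2) / 146.3 = 0.01098 mg/L.
26 L/s = 0.026 m³/s.
9.08 µg/L = 0.00908 mg/L.
After input B: C = (146.3·0.01098 + 0.026·0.00908) / 146.3 = 0.01098 mg/L.
After input C: C = (146.3·0.01098 + 0.26·0.33) / 146.6 = 0.01155 mg/L.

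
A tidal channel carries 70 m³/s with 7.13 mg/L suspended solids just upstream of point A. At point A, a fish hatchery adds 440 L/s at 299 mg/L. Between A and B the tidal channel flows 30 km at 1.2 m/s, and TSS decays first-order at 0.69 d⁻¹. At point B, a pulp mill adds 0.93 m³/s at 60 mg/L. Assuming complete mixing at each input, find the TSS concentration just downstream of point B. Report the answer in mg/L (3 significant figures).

440 L/s = 0.44 m³/s.
After input A: C = (70·7.13 + 0.44·299) / 70.44 = 8.953 mg/L.
Over the 30 km reach to input B (t = 2.5e+04 s = 0.2894 d), decay gives C = 8.953·exp(−0.69·0.2894) = 7.333 mg/L.
After input B: C = (70.44·7.333 + 0.93·60) / 71.37 = 8.019 mg/L.

8.02 mg/L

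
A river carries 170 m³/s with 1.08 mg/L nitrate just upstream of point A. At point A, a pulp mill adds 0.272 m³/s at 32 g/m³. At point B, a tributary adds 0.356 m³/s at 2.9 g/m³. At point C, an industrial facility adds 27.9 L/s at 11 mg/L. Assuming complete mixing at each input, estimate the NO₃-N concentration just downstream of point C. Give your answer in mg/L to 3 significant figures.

1.13 mg/L

After input A: C = (170·1.08 + 0.272·32) / 170.3 = 1.129 mg/L.
After input B: C = (170.3·1.129 + 0.356·2.9) / 170.6 = 1.133 mg/L.
27.9 L/s = 0.0279 m³/s.
After input C: C = (170.6·1.133 + 0.0279·11) / 170.7 = 1.135 mg/L.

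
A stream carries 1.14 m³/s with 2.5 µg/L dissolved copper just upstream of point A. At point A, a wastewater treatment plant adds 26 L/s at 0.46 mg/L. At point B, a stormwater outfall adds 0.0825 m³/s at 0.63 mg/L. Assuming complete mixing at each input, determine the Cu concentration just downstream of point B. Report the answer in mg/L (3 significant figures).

0.0535 mg/L

2.5 µg/L = 0.0025 mg/L.
26 L/s = 0.026 m³/s.
After input A: C = (1.14·0.0025 + 0.026·0.46) / 1.166 = 0.0127 mg/L.
After input B: C = (1.166·0.0127 + 0.0825·0.63) / 1.248 = 0.05349 mg/L.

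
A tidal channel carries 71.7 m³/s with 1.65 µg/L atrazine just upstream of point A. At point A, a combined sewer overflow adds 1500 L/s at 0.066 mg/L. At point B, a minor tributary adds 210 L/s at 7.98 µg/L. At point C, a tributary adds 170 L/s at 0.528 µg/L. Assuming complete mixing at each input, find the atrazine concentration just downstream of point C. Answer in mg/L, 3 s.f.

1.65 µg/L = 0.00165 mg/L.
1500 L/s = 1.5 m³/s.
After input A: C = (71.7·0.00165 + 1.5·0.066) / 73.2 = 0.002969 mg/L.
210 L/s = 0.21 m³/s.
7.98 µg/L = 0.00798 mg/L.
After input B: C = (73.2·0.002969 + 0.21·0.00798) / 73.41 = 0.002983 mg/L.
170 L/s = 0.17 m³/s.
0.528 µg/L = 0.000528 mg/L.
After input C: C = (73.41·0.002983 + 0.17·0.000528) / 73.58 = 0.002977 mg/L.

0.00298 mg/L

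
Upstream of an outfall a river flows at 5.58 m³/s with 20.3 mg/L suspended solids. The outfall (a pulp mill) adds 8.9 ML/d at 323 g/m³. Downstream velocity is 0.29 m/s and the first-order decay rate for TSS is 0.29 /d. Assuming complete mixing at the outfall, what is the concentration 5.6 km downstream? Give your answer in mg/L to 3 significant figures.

8.9 ML/d = 0.103 m³/s.
After complete mixing, C₀ = (0.103·323 + 5.58·20.3) / 5.683 = 25.79 mg/L.
Travel time t = 5600 m / 0.29 m/s = 1.931e+04 s = 0.2235 d.
C = 25.79·exp(−0.29·0.2235) = 25.79·0.9372 = 24.17 mg/L.

24.2 mg/L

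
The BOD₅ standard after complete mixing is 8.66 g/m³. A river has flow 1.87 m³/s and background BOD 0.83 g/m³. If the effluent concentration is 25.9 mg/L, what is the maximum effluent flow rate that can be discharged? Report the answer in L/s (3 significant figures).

849 L/s

Mass balance at complete mixing: C_std·(Q_w + Q_r) = Q_w·C_e + Q_r·C_b.
Rearranging, Q_w = Q_r·(C_std − C_b)/(C_e − C_std) = 1.87·(8.66 − 0.83) / (25.9 − 8.66) = 0.8493 m³/s.
= 849.3 L/s.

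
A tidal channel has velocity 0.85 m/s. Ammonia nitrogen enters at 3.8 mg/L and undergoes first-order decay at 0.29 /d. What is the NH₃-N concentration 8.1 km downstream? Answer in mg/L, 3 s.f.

3.68 mg/L

Travel time t = 8.1 km / 0.85 m/s = 8100/0.85 = 9529 s = 0.1103 d.
First-order decay: C = 3.8·exp(−0.29·0.1103) = 3.8·0.9685 = 3.68 mg/L.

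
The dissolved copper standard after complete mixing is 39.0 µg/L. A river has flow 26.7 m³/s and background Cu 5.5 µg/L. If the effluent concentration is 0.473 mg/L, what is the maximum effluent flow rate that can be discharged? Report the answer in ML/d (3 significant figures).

178 ML/d

5.5 µg/L = 0.0055 mg/L.
39.0 µg/L = 0.039 mg/L.
Mass balance at complete mixing: C_std·(Q_w + Q_r) = Q_w·C_e + Q_r·C_b.
Rearranging, Q_w = Q_r·(C_std − C_b)/(C_e − C_std) = 26.7·(0.039 − 0.0055) / (0.473 − 0.039) = 2.061 m³/s.
= 178.1 ML/d.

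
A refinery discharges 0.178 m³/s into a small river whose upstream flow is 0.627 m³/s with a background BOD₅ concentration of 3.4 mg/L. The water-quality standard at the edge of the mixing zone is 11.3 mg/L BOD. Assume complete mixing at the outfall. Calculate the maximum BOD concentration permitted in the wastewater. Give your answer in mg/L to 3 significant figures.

Mass balance: 11.3·0.805 = 0.178·Cₑ + 0.627·3.4.
Cₑ = (9.097 − 2.132) / 0.178 = 39.13 mg/L.

39.1 mg/L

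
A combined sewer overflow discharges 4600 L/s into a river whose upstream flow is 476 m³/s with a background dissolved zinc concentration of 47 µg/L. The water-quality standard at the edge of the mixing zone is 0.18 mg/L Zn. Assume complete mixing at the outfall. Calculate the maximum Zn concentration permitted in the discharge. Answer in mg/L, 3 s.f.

4600 L/s = 4.6 m³/s.
47 µg/L = 0.047 mg/L.
Mass balance: 0.18·480.6 = 4.6·Cₑ + 476·0.047.
Cₑ = (86.51 − 22.37) / 4.6 = 13.94 mg/L.

13.9 mg/L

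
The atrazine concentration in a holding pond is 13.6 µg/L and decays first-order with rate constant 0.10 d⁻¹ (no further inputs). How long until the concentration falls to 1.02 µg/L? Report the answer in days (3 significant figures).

t = ln(C₀/C)/k = ln(13.6/1.02)/0.10 = 2.59/0.10 = 25.9 d.

25.9 d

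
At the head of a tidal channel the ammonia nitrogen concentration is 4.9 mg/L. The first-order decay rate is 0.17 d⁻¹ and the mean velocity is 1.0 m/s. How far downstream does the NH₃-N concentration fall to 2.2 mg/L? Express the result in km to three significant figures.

407 km

From C = C₀·e^(−kt), t = ln(C₀/C)/k = ln(4.9/2.2)/0.17 = 0.8008/0.17 = 4.71 d.
Distance = v·t = 1.0 m/s × 4.07e+05 s = 4.07e+05 m = 407 km.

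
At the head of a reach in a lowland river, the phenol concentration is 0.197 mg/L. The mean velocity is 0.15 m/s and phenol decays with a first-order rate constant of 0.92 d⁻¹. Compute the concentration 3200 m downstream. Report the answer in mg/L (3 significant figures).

0.157 mg/L

Travel time t = 3200 m / 0.15 m/s = 3200/0.15 = 2.133e+04 s = 0.2469 d.
First-order decay: C = 0.197·exp(−0.92·0.2469) = 0.197·0.7968 = 0.157 mg/L.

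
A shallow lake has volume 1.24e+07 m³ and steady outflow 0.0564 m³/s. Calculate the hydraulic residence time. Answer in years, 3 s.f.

6.97 yr

Q = 0.0564 m³/s × 3.156e+07 s/yr = 1.78e+06 m³/yr.
Hydraulic residence time τ = V/Q = 1.24e+07/1.78e+06 = 6.967 yr.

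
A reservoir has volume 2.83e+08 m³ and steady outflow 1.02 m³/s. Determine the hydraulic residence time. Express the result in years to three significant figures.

8.79 yr

Q = 1.02 m³/s × 3.156e+07 s/yr = 3.219e+07 m³/yr.
Hydraulic residence time τ = V/Q = 2.83e+08/3.219e+07 = 8.792 yr.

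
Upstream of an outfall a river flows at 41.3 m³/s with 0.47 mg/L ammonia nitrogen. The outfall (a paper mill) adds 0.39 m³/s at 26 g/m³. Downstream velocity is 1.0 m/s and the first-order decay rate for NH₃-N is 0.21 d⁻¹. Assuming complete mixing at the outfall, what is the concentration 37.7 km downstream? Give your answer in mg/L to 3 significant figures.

After complete mixing, C₀ = (0.39·26 + 41.3·0.47) / 41.69 = 0.7088 mg/L.
Travel time t = 3.77e+04 m / 1.0 m/s = 3.77e+04 s = 0.4363 d.
C = 0.7088·exp(−0.21·0.4363) = 0.7088·0.9124 = 0.6468 mg/L.

0.647 mg/L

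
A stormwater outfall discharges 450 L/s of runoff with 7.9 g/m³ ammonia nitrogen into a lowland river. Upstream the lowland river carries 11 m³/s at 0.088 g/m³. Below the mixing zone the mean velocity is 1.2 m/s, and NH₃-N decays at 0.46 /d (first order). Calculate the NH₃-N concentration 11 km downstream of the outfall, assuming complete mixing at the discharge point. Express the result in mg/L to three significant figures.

0.376 mg/L

450 L/s = 0.45 m³/s.
After complete mixing, C₀ = (0.45·7.9 + 11·0.088) / 11.45 = 0.395 mg/L.
Travel time t = 1.1e+04 m / 1.2 m/s = 9167 s = 0.1061 d.
C = 0.395·exp(−0.46·0.1061) = 0.395·0.9524 = 0.3762 mg/L.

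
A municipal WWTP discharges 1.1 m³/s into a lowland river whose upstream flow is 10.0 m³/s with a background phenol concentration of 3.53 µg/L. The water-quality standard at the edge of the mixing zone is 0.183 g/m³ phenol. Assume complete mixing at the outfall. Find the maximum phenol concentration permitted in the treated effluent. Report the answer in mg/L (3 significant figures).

1.81 mg/L

3.53 µg/L = 0.00353 mg/L.
Mass balance: 0.183·11.1 = 1.1·Cₑ + 10·0.00353.
Cₑ = (2.031 − 0.0353) / 1.1 = 1.815 mg/L.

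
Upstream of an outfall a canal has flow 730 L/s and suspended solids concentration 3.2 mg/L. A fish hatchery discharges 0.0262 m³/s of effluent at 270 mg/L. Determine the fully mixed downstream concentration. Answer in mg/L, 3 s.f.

730 L/s = 0.73 m³/s.
Flow-weighted mixing gives C = (0.0262·270 + 0.73·3.2) / (0.0262 + 0.73) = 9.41/0.7562 = 12.44 mg/L.

12.4 mg/L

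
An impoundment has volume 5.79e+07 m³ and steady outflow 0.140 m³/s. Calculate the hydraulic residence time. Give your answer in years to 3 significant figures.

Q = 0.140 m³/s × 3.156e+07 s/yr = 4.418e+06 m³/yr.
Hydraulic residence time τ = V/Q = 5.79e+07/4.418e+06 = 13.11 yr.

13.1 yr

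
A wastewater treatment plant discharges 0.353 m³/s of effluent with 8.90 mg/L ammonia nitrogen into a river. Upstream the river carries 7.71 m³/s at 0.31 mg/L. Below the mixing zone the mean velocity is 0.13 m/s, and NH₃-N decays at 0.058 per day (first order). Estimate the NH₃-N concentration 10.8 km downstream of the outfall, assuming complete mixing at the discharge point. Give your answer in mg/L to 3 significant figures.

After complete mixing, C₀ = (0.353·8.9 + 7.71·0.31) / 8.063 = 0.6861 mg/L.
Travel time t = 1.08e+04 m / 0.13 m/s = 8.308e+04 s = 0.9615 d.
C = 0.6861·exp(−0.058·0.9615) = 0.6861·0.9458 = 0.6489 mg/L.

0.649 mg/L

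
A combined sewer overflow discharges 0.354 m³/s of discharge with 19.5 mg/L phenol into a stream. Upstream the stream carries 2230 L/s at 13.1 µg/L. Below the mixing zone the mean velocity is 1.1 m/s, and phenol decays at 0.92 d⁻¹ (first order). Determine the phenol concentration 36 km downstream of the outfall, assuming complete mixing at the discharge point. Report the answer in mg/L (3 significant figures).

1.89 mg/L

2230 L/s = 2.23 m³/s.
13.1 µg/L = 0.0131 mg/L.
After complete mixing, C₀ = (0.354·19.5 + 2.23·0.0131) / 2.584 = 2.683 mg/L.
Travel time t = 3.6e+04 m / 1.1 m/s = 3.273e+04 s = 0.3788 d.
C = 2.683·exp(−0.92·0.3788) = 2.683·0.7058 = 1.893 mg/L.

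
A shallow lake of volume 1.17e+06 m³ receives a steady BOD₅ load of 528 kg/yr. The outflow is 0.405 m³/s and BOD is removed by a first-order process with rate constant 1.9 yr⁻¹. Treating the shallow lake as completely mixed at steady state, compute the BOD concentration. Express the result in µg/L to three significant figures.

35.2 µg/L

Outflow Q = 0.405 m³/s × 3.156e+07 s/yr = 1.278e+07 m³/yr.
Steady-state CSTR mass balance: W = Q·C + k·V·C, so C = W/(Q + kV).
Q + kV = 1.278e+07 + 1.9·1.17e+06 = 1.5e+07 m³/yr.
C = 528/1.5e+07 = 3.519e-05 kg/m³ = 0.03519 mg/L = 35.19 µg/L.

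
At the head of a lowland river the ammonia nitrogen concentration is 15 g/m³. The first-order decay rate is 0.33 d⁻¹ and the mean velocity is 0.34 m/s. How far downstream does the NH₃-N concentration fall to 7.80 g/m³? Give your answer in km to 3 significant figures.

From C = C₀·e^(−kt), t = ln(C₀/C)/k = ln(15/7.80)/0.33 = 0.6539/0.33 = 1.982 d.
Distance = v·t = 0.34 m/s × 1.712e+05 s = 5.821e+04 m = 58.21 km.

58.2 km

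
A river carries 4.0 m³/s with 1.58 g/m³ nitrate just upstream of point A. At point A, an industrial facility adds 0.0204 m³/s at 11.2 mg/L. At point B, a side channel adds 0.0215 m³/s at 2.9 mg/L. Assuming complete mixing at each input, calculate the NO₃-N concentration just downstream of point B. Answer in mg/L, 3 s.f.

1.64 mg/L

After input A: C = (4·1.58 + 0.0204·11.2) / 4.02 = 1.629 mg/L.
After input B: C = (4.02·1.629 + 0.0215·2.9) / 4.042 = 1.636 mg/L.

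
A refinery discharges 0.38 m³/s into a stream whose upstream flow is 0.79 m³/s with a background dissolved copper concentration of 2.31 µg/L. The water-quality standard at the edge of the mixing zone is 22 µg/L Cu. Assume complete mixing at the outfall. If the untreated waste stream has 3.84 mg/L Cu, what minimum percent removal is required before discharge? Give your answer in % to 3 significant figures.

98.4 %

2.31 µg/L = 0.00231 mg/L.
22 µg/L = 0.022 mg/L.
Mass balance: 0.022·1.17 = 0.38·Cₑ + 0.79·0.00231.
Cₑ = (0.02574 − 0.001825) / 0.38 = 0.06293 mg/L.
Required removal = 1 − 0.06293/3.84 = 98.36 %.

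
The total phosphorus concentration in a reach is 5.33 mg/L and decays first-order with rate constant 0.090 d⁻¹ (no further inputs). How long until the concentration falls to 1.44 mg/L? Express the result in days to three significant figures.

t = ln(C₀/C)/k = ln(5.33/1.44)/0.090 = 1.309/0.090 = 14.54 d.

14.5 d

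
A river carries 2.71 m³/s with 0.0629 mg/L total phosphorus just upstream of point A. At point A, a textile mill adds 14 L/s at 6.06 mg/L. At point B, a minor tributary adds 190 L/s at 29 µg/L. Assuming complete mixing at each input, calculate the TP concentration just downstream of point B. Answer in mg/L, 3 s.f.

14 L/s = 0.014 m³/s.
After input A: C = (2.71·0.0629 + 0.014·6.06) / 2.724 = 0.09372 mg/L.
190 L/s = 0.19 m³/s.
29 µg/L = 0.029 mg/L.
After input B: C = (2.724·0.09372 + 0.19·0.029) / 2.914 = 0.0895 mg/L.

0.0895 mg/L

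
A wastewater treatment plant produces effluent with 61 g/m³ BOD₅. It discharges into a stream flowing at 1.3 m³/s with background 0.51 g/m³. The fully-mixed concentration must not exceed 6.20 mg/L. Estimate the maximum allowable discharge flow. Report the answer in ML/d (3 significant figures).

Mass balance at complete mixing: C_std·(Q_w + Q_r) = Q_w·C_e + Q_r·C_b.
Rearranging, Q_w = Q_r·(C_std − C_b)/(C_e − C_std) = 1.3·(6.2 − 0.51) / (61 − 6.2) = 0.135 m³/s.
= 11.66 ML/d.

11.7 ML/d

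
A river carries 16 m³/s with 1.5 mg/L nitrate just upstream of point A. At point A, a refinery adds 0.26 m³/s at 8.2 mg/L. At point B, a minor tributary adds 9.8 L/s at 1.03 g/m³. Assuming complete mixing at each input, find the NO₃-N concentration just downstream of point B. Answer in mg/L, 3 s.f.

1.61 mg/L

After input A: C = (16·1.5 + 0.26·8.2) / 16.26 = 1.607 mg/L.
9.8 L/s = 0.0098 m³/s.
After input B: C = (16.26·1.607 + 0.0098·1.03) / 16.27 = 1.607 mg/L.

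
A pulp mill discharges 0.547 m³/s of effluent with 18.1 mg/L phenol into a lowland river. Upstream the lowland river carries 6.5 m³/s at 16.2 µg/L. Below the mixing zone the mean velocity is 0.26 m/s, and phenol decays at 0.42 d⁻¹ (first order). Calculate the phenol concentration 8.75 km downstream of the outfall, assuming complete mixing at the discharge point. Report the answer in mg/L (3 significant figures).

1.21 mg/L

16.2 µg/L = 0.0162 mg/L.
After complete mixing, C₀ = (0.547·18.1 + 6.5·0.0162) / 7.047 = 1.42 mg/L.
Travel time t = 8750 m / 0.26 m/s = 3.365e+04 s = 0.3895 d.
C = 1.42·exp(−0.42·0.3895) = 1.42·0.8491 = 1.206 mg/L.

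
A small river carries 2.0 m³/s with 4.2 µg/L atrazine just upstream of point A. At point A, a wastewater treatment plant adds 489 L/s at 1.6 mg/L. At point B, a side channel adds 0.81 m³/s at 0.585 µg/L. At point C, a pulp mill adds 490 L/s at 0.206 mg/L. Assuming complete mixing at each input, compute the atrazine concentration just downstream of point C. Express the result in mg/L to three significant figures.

4.2 µg/L = 0.0042 mg/L.
489 L/s = 0.489 m³/s.
After input A: C = (2·0.0042 + 0.489·1.6) / 2.489 = 0.3177 mg/L.
0.585 µg/L = 0.000585 mg/L.
After input B: C = (2.489·0.3177 + 0.81·0.000585) / 3.299 = 0.2399 mg/L.
490 L/s = 0.49 m³/s.
After input C: C = (3.299·0.2399 + 0.49·0.206) / 3.789 = 0.2355 mg/L.

0.235 mg/L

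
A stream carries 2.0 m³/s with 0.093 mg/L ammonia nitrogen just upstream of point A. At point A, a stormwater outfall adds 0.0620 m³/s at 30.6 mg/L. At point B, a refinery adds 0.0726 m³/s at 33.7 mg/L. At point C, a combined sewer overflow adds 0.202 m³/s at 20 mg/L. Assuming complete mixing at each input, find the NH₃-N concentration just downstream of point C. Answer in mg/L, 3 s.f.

3.67 mg/L

After input A: C = (2·0.093 + 0.062·30.6) / 2.062 = 1.01 mg/L.
After input B: C = (2.062·1.01 + 0.0726·33.7) / 2.135 = 2.122 mg/L.
After input C: C = (2.135·2.122 + 0.202·20) / 2.337 = 3.668 mg/L.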